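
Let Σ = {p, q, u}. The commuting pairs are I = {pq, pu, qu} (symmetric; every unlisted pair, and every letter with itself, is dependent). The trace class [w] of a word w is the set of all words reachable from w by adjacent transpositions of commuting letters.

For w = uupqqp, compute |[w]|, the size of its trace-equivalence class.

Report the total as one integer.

piece 0:u — minimal
piece 1:u rests on {0:u}
piece 2:p — minimal
piece 3:q — minimal
piece 4:q rests on {3:q}
piece 5:p rests on {2:p}
minimal pieces: {0:u, 2:p, 3:q}
ways to finish when only these pieces remain (= sum over removing one remaining piece with nothing left below it):
  1 left: {1}→1  {4}→1  {5}→1
  2 left: {0,1}→1  {1,4}→2  {1,5}→2  {2,5}→1  {3,4}→1  {4,5}→2
  3 left: {0,1,4}→3  {0,1,5}→3  {1,2,5}→3  {1,3,4}→3  {1,4,5}→6  {2,4,5}→3  {3,4,5}→3
  4 left: {0,1,2,5}→6  {0,1,3,4}→6  {0,1,4,5}→12  {1,2,4,5}→12  {1,3,4,5}→12  {2,3,4,5}→6
  placing 0:u first → 30 extensions
  placing 2:p first → 30 extensions
  placing 3:q first → 30 extensions
total linear extensions = 90

90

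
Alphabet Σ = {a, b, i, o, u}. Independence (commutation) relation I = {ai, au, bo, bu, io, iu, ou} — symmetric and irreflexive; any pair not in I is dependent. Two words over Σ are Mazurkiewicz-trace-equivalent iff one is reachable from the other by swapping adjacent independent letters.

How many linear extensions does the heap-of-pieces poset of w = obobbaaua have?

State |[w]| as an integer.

90

0(o) covers ∅
1(b) covers ∅
2(o) covers 0:o
3(b) covers 1:b
4(b) covers 3:b
5(a) covers 2:o, 4:b
6(a) covers 5:a
7(u) covers ∅
8(a) covers 6:a
floor of heap: 0:o, 1:b, 7:u
completions by unplaced set U, small U first (add the entries for U minus each lowest piece of U):
  |U|=1: {7}:1  {8}:1
  |U|=2: {6,8}:1  {7,8}:2
  |U|=3: {5,6,8}:1  {6,7,8}:3
  |U|=4: {2,5,6,8}:1  {4,5,6,8}:1  {5,6,7,8}:4
  |U|=5: {0,2,5,6,8}:1  {2,4,5,6,8}:2  {2,5,6,7,8}:5  {3,4,5,6,8}:1  {4,5,6,7,8}:5
  |U|=6: {0,2,4,5,6,8}:3  {0,2,5,6,7,8}:6  {1,3,4,5,6,8}:1  {2,3,4,5,6,8}:3  {2,4,5,6,7,8}:12  {3,4,5,6,7,8}:6
  |U|=7: {0,2,3,4,5,6,8}:6  {0,2,4,5,6,7,8}:21  {1,2,3,4,5,6,8}:4  {1,3,4,5,6,7,8}:7  {2,3,4,5,6,7,8}:21
  start at 0(o): 32
  start at 1(b): 48
  start at 7(u): 10
sum over floor = 90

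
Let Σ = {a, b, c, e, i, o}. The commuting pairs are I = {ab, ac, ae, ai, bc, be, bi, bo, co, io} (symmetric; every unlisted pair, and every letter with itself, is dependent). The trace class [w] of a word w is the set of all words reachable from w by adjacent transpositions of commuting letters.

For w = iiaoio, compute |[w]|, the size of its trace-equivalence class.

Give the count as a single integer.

piece 0:i — minimal
piece 1:i rests on {0:i}
piece 2:a — minimal
piece 3:o rests on {2:a}
piece 4:i rests on {1:i}
piece 5:o rests on {3:o}
minimal pieces: {0:i, 2:a}
ways to finish when only these pieces remain (= sum over removing one remaining piece with nothing left below it):
  1 left: {4}→1  {5}→1
  2 left: {1,4}→1  {3,5}→1  {4,5}→2
  3 left: {0,1,4}→1  {1,4,5}→3  {2,3,5}→1  {3,4,5}→3
  4 left: {0,1,4,5}→4  {1,3,4,5}→6  {2,3,4,5}→4
  placing 0:i first → 10 extensions
  placing 2:a first → 10 extensions
total linear extensions = 20

20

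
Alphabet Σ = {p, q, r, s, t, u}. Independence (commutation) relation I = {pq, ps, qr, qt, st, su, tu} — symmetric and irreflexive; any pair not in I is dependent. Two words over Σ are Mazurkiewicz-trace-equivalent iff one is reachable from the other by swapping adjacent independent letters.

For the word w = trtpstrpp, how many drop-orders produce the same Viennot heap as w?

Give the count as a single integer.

drop 0:t onto floor
drop 1:r onto {0:t}
drop 2:t onto {1:r}
drop 3:p onto {2:t}
drop 4:s onto {1:r}
drop 5:t onto {3:p}
drop 6:r onto {4:s, 5:t}
drop 7:p onto {6:r}
drop 8:p onto {7:p}
ground layer = {0:t}
drop-orders for the pieces not yet dropped (sum over which currently-grounded one goes next):
  1 to go: {8} 1
  2 to go: {7,8} 1
  3 to go: {6,7,8} 1
  4 to go: {4,6,7,8} 1  {5,6,7,8} 1
  5 to go: {3,5,6,7,8} 1  {4,5,6,7,8} 2
  6 to go: {2,3,5,6,7,8} 1  {3,4,5,6,7,8} 3
  7 to go: {2,3,4,5,6,7,8} 4
  if 0:t drops first: 4 orders

4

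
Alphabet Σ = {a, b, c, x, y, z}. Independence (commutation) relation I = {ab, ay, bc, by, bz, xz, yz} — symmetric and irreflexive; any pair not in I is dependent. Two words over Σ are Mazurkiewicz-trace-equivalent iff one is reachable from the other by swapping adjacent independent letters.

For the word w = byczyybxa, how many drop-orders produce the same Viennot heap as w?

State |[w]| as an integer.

drop 0:b onto floor
drop 1:y onto floor
drop 2:c onto {1:y}
drop 3:z onto {2:c}
drop 4:y onto {2:c}
drop 5:y onto {4:y}
drop 6:b onto {0:b}
drop 7:x onto {5:y, 6:b}
drop 8:a onto {3:z, 7:x}
ground layer = {0:b, 1:y}
drop-orders for the pieces not yet dropped (sum over which currently-grounded one goes next):
  1 to go: {8} 1
  2 to go: {3,8} 1  {7,8} 1
  3 to go: {3,7,8} 2  {5,7,8} 1  {6,7,8} 1
  4 to go: {0,6,7,8} 1  {3,5,7,8} 3  {3,6,7,8} 3  {4,5,7,8} 1  {5,6,7,8} 2
  5 to go: {0,3,6,7,8} 4  {0,5,6,7,8} 3  {3,4,5,7,8} 4  {3,5,6,7,8} 8  {4,5,6,7,8} 3
  6 to go: {0,3,5,6,7,8} 15  {0,4,5,6,7,8} 6  {2,3,4,5,7,8} 4  {3,4,5,6,7,8} 15
  7 to go: {0,3,4,5,6,7,8} 36  {1,2,3,4,5,7,8} 4  {2,3,4,5,6,7,8} 19
  if 0:b drops first: 23 orders
  if 1:y drops first: 55 orders
heap linearizations: 78

78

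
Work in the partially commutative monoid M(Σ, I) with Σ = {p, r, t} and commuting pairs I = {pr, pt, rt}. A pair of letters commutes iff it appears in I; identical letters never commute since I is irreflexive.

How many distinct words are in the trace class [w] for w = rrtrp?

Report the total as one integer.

20

piece 0:r — minimal
piece 1:r rests on {0:r}
piece 2:t — minimal
piece 3:r rests on {1:r}
piece 4:p — minimal
minimal pieces: {0:r, 2:t, 4:p}
ways to finish when only these pieces remain (= sum over removing one remaining piece with nothing left below it):
  1 left: {2}→1  {3}→1  {4}→1
  2 left: {1,3}→1  {2,3}→2  {2,4}→2  {3,4}→2
  3 left: {0,1,3}→1  {1,2,3}→3  {1,3,4}→3  {2,3,4}→6
  placing 0:r first → 12 extensions
  placing 2:t first → 4 extensions
  placing 4:p first → 4 extensions
total linear extensions = 20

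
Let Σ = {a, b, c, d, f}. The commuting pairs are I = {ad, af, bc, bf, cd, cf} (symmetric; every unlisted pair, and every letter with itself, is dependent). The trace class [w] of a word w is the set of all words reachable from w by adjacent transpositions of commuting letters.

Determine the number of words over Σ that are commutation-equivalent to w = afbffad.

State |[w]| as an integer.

30

0(a) covers ∅
1(f) covers ∅
2(b) covers 0:a
3(f) covers 1:f
4(f) covers 3:f
5(a) covers 2:b
6(d) covers 2:b, 4:f
floor of heap: 0:a, 1:f
completions by unplaced set U, small U first (add the entries for U minus each lowest piece of U):
  |U|=1: {5}:1  {6}:1
  |U|=2: {4,6}:1  {5,6}:2
  |U|=3: {2,5,6}:2  {3,4,6}:1  {4,5,6}:3
  |U|=4: {0,2,5,6}:2  {1,3,4,6}:1  {2,4,5,6}:5  {3,4,5,6}:4
  |U|=5: {0,2,4,5,6}:7  {1,3,4,5,6}:5  {2,3,4,5,6}:9
  start at 0(a): 14
  start at 1(f): 16
sum over floor = 30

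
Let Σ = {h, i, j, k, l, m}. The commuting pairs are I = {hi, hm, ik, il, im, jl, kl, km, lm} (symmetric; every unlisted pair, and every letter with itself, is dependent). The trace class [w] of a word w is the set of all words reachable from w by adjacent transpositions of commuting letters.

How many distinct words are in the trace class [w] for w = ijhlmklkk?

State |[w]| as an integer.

70

#0=i has no predecessor
#1=j depends on [0:i]
#2=h depends on [1:j]
#3=l depends on [2:h]
#4=m depends on [1:j]
#5=k depends on [2:h]
#6=l depends on [3:l]
#7=k depends on [5:k]
#8=k depends on [7:k]
sources: [0:i]
N(rest) = Σ N(rest − s) over sources s of rest; N(one piece) = 1:
  size 1 → [4]=1  [6]=1  [8]=1
  size 2 → [3,6]=1  [4,6]=2  [4,8]=2  [6,8]=2  [7,8]=1
  size 3 → [3,4,6]=3  [3,6,8]=3  [4,6,8]=6  [4,7,8]=3  [5,7,8]=1  [6,7,8]=3
  size 4 → [3,4,6,8]=12  [3,6,7,8]=6  [4,5,7,8]=4  [4,6,7,8]=12  [5,6,7,8]=4
  size 5 → [3,4,6,7,8]=30  [3,5,6,7,8]=10  [4,5,6,7,8]=20
  size 6 → [2,3,5,6,7,8]=10  [3,4,5,6,7,8]=60
  size 7 → [2,3,4,5,6,7,8]=70
  first=0(i) contributes 70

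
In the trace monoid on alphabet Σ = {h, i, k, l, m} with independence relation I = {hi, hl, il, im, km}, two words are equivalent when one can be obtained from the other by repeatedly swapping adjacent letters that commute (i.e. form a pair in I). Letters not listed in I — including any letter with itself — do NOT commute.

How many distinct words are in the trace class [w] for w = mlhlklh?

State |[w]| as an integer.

#0=m has no predecessor
#1=l depends on [0:m]
#2=h depends on [0:m]
#3=l depends on [1:l]
#4=k depends on [2:h, 3:l]
#5=l depends on [4:k]
#6=h depends on [4:k]
sources: [0:m]
N(rest) = Σ N(rest − s) over sources s of rest; N(one piece) = 1:
  size 1 → [5]=1  [6]=1
  size 2 → [5,6]=2
  size 3 → [4,5,6]=2
  size 4 → [2,4,5,6]=2  [3,4,5,6]=2
  size 5 → [1,3,4,5,6]=2  [2,3,4,5,6]=4
  first=0(m) contributes 6

6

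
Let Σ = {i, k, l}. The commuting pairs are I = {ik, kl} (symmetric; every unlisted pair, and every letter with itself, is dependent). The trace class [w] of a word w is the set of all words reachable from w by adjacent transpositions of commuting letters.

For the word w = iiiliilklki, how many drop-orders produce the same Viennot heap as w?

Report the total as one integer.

0(i) covers ∅
1(i) covers 0:i
2(i) covers 1:i
3(l) covers 2:i
4(i) covers 3:l
5(i) covers 4:i
6(l) covers 5:i
7(k) covers ∅
8(l) covers 6:l
9(k) covers 7:k
10(i) covers 8:l
floor of heap: 0:i, 7:k
completions by unplaced set U, small U first (add the entries for U minus each lowest piece of U):
  |U|=1: {9}:1  {10}:1
  |U|=2: {7,9}:1  {8,10}:1  {9,10}:2
  |U|=3: {6,8,10}:1  {7,9,10}:3  {8,9,10}:3
  |U|=4: {5,6,8,10}:1  {6,8,9,10}:4  {7,8,9,10}:6
  |U|=5: {4,5,6,8,10}:1  {5,6,8,9,10}:5  {6,7,8,9,10}:10
  |U|=6: {3,4,5,6,8,10}:1  {4,5,6,8,9,10}:6  {5,6,7,8,9,10}:15
  |U|=7: {2,3,4,5,6,8,10}:1  {3,4,5,6,8,9,10}:7  {4,5,6,7,8,9,10}:21
  |U|=8: {1,2,3,4,5,6,8,10}:1  {2,3,4,5,6,8,9,10}:8  {3,4,5,6,7,8,9,10}:28
  |U|=9: {0,1,2,3,4,5,6,8,10}:1  {1,2,3,4,5,6,8,9,10}:9  {2,3,4,5,6,7,8,9,10}:36
  start at 0(i): 45
  start at 7(k): 10
sum over floor = 55

55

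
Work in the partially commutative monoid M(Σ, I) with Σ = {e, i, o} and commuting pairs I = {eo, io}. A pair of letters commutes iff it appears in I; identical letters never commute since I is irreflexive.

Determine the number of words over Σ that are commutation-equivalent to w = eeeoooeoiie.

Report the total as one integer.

330

piece 0:e — minimal
piece 1:e rests on {0:e}
piece 2:e rests on {1:e}
piece 3:o — minimal
piece 4:o rests on {3:o}
piece 5:o rests on {4:o}
piece 6:e rests on {2:e}
piece 7:o rests on {5:o}
piece 8:i rests on {6:e}
piece 9:i rests on {8:i}
piece 10:e rests on {9:i}
minimal pieces: {0:e, 3:o}
ways to finish when only these pieces remain (= sum over removing one remaining piece with nothing left below it):
  1 left: {7}→1  {10}→1
  2 left: {5,7}→1  {7,10}→2  {9,10}→1
  3 left: {4,5,7}→1  {5,7,10}→3  {7,9,10}→3  {8,9,10}→1
  4 left: {3,4,5,7}→1  {4,5,7,10}→4  {5,7,9,10}→6  {6,8,9,10}→1  {7,8,9,10}→4
  5 left: {2,6,8,9,10}→1  {3,4,5,7,10}→5  {4,5,7,9,10}→10  {5,7,8,9,10}→10  {6,7,8,9,10}→5
  6 left: {1,2,6,8,9,10}→1  {2,6,7,8,9,10}→6  {3,4,5,7,9,10}→15  {4,5,7,8,9,10}→20  {5,6,7,8,9,10}→15
  7 left: {0,1,2,6,8,9,10}→1  {1,2,6,7,8,9,10}→7  {2,5,6,7,8,9,10}→21  {3,4,5,7,8,9,10}→35  {4,5,6,7,8,9,10}→35
  8 left: {0,1,2,6,7,8,9,10}→8  {1,2,5,6,7,8,9,10}→28  {2,4,5,6,7,8,9,10}→56  {3,4,5,6,7,8,9,10}→70
  9 left: {0,1,2,5,6,7,8,9,10}→36  {1,2,4,5,6,7,8,9,10}→84  {2,3,4,5,6,7,8,9,10}→126
  placing 0:e first → 210 extensions
  placing 3:o first → 120 extensions
total linear extensions = 330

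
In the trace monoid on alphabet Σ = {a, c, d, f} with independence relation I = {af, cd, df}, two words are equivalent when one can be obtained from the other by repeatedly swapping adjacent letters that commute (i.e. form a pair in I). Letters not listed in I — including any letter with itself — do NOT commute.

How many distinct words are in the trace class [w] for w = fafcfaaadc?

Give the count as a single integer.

27

drop 0:f onto floor
drop 1:a onto floor
drop 2:f onto {0:f}
drop 3:c onto {1:a, 2:f}
drop 4:f onto {3:c}
drop 5:a onto {3:c}
drop 6:a onto {5:a}
drop 7:a onto {6:a}
drop 8:d onto {7:a}
drop 9:c onto {4:f, 7:a}
ground layer = {0:f, 1:a}
drop-orders for the pieces not yet dropped (sum over which currently-grounded one goes next):
  1 to go: {8} 1  {9} 1
  2 to go: {4,9} 1  {8,9} 2
  3 to go: {4,8,9} 3  {7,8,9} 2
  4 to go: {4,7,8,9} 5  {6,7,8,9} 2
  5 to go: {4,6,7,8,9} 7  {5,6,7,8,9} 2
  6 to go: {4,5,6,7,8,9} 9
  7 to go: {3,4,5,6,7,8,9} 9
  8 to go: {1,3,4,5,6,7,8,9} 9  {2,3,4,5,6,7,8,9} 9
  if 0:f drops first: 18 orders
  if 1:a drops first: 9 orders
heap linearizations: 27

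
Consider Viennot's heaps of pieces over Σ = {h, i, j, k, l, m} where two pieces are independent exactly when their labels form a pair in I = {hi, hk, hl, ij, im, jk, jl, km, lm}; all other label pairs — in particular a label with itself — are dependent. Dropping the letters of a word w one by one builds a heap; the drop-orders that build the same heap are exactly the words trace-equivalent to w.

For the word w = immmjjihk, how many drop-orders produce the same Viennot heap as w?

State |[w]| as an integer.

piece 0:i — minimal
piece 1:m — minimal
piece 2:m rests on {1:m}
piece 3:m rests on {2:m}
piece 4:j rests on {3:m}
piece 5:j rests on {4:j}
piece 6:i rests on {0:i}
piece 7:h rests on {5:j}
piece 8:k rests on {6:i}
minimal pieces: {0:i, 1:m}
ways to finish when only these pieces remain (= sum over removing one remaining piece with nothing left below it):
  1 left: {7}→1  {8}→1
  2 left: {5,7}→1  {6,8}→1  {7,8}→2
  3 left: {0,6,8}→1  {4,5,7}→1  {5,7,8}→3  {6,7,8}→3
  4 left: {0,6,7,8}→4  {3,4,5,7}→1  {4,5,7,8}→4  {5,6,7,8}→6
  5 left: {0,5,6,7,8}→10  {2,3,4,5,7}→1  {3,4,5,7,8}→5  {4,5,6,7,8}→10
  6 left: {0,4,5,6,7,8}→20  {1,2,3,4,5,7}→1  {2,3,4,5,7,8}→6  {3,4,5,6,7,8}→15
  7 left: {0,3,4,5,6,7,8}→35  {1,2,3,4,5,7,8}→7  {2,3,4,5,6,7,8}→21
  placing 0:i first → 28 extensions
  placing 1:m first → 56 extensions
total linear extensions = 84

84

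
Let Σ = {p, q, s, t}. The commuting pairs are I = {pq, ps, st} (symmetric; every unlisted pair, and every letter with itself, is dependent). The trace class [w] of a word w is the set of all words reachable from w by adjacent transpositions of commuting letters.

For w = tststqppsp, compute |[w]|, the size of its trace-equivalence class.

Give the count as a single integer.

155

0(t) covers ∅
1(s) covers ∅
2(t) covers 0:t
3(s) covers 1:s
4(t) covers 2:t
5(q) covers 3:s, 4:t
6(p) covers 4:t
7(p) covers 6:p
8(s) covers 5:q
9(p) covers 7:p
floor of heap: 0:t, 1:s
completions by unplaced set U, small U first (add the entries for U minus each lowest piece of U):
  |U|=1: {8}:1  {9}:1
  |U|=2: {5,8}:1  {7,9}:1  {8,9}:2
  |U|=3: {3,5,8}:1  {5,8,9}:3  {6,7,9}:1  {7,8,9}:3
  |U|=4: {1,3,5,8}:1  {3,5,8,9}:4  {5,7,8,9}:6  {6,7,8,9}:4
  |U|=5: {1,3,5,8,9}:5  {3,5,7,8,9}:10  {5,6,7,8,9}:10
  |U|=6: {1,3,5,7,8,9}:15  {3,5,6,7,8,9}:20  {4,5,6,7,8,9}:10
  |U|=7: {1,3,5,6,7,8,9}:35  {2,4,5,6,7,8,9}:10  {3,4,5,6,7,8,9}:30
  |U|=8: {0,2,4,5,6,7,8,9}:10  {1,3,4,5,6,7,8,9}:65  {2,3,4,5,6,7,8,9}:40
  start at 0(t): 105
  start at 1(s): 50
sum over floor = 155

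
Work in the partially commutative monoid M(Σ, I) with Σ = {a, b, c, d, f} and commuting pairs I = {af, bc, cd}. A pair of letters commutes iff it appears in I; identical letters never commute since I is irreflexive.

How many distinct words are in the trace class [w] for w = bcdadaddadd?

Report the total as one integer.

#0=b has no predecessor
#1=c has no predecessor
#2=d depends on [0:b]
#3=a depends on [1:c, 2:d]
#4=d depends on [3:a]
#5=a depends on [4:d]
#6=d depends on [5:a]
#7=d depends on [6:d]
#8=a depends on [7:d]
#9=d depends on [8:a]
#10=d depends on [9:d]
sources: [0:b, 1:c]
N(rest) = Σ N(rest − s) over sources s of rest; N(one piece) = 1:
  size 1 → [10]=1
  size 2 → [9,10]=1
  size 3 → [8,9,10]=1
  size 4 → [7,8,9,10]=1
  size 5 → [6,7,8,9,10]=1
  size 6 → [5,6,7,8,9,10]=1
  size 7 → [4,5,6,7,8,9,10]=1
  size 8 → [3,4,5,6,7,8,9,10]=1
  size 9 → [1,3,4,5,6,7,8,9,10]=1  [2,3,4,5,6,7,8,9,10]=1
  first=0(b) contributes 2
  first=1(c) contributes 1
|[w]| = 3

3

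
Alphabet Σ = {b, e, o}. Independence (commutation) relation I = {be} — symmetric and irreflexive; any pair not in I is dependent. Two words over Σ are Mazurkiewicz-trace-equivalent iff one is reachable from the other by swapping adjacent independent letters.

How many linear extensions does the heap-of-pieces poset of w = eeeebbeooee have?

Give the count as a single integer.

#0=e has no predecessor
#1=e depends on [0:e]
#2=e depends on [1:e]
#3=e depends on [2:e]
#4=b has no predecessor
#5=b depends on [4:b]
#6=e depends on [3:e]
#7=o depends on [5:b, 6:e]
#8=o depends on [7:o]
#9=e depends on [8:o]
#10=e depends on [9:e]
sources: [0:e, 4:b]
N(rest) = Σ N(rest − s) over sources s of rest; N(one piece) = 1:
  size 1 → [10]=1
  size 2 → [9,10]=1
  size 3 → [8,9,10]=1
  size 4 → [7,8,9,10]=1
  size 5 → [5,7,8,9,10]=1  [6,7,8,9,10]=1
  size 6 → [3,6,7,8,9,10]=1  [4,5,7,8,9,10]=1  [5,6,7,8,9,10]=2
  size 7 → [2,3,6,7,8,9,10]=1  [3,5,6,7,8,9,10]=3  [4,5,6,7,8,9,10]=3
  size 8 → [1,2,3,6,7,8,9,10]=1  [2,3,5,6,7,8,9,10]=4  [3,4,5,6,7,8,9,10]=6
  size 9 → [0,1,2,3,6,7,8,9,10]=1  [1,2,3,5,6,7,8,9,10]=5  [2,3,4,5,6,7,8,9,10]=10
  first=0(e) contributes 15
  first=4(b) contributes 6
|[w]| = 21

21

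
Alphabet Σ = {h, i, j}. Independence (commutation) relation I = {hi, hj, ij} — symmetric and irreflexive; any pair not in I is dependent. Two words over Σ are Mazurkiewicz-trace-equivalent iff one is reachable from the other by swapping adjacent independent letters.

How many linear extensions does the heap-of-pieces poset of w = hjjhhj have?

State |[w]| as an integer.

0(h) covers ∅
1(j) covers ∅
2(j) covers 1:j
3(h) covers 0:h
4(h) covers 3:h
5(j) covers 2:j
floor of heap: 0:h, 1:j
completions by unplaced set U, small U first (add the entries for U minus each lowest piece of U):
  |U|=1: {4}:1  {5}:1
  |U|=2: {2,5}:1  {3,4}:1  {4,5}:2
  |U|=3: {0,3,4}:1  {1,2,5}:1  {2,4,5}:3  {3,4,5}:3
  |U|=4: {0,3,4,5}:4  {1,2,4,5}:4  {2,3,4,5}:6
  start at 0(h): 10
  start at 1(j): 10
sum over floor = 20

20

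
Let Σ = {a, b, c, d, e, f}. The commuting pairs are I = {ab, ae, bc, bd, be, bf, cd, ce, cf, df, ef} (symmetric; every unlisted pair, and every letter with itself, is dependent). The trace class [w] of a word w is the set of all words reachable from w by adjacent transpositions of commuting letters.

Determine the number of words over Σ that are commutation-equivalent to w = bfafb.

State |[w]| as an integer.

drop 0:b onto floor
drop 1:f onto floor
drop 2:a onto {1:f}
drop 3:f onto {2:a}
drop 4:b onto {0:b}
ground layer = {0:b, 1:f}
drop-orders for the pieces not yet dropped (sum over which currently-grounded one goes next):
  1 to go: {3} 1  {4} 1
  2 to go: {0,4} 1  {2,3} 1  {3,4} 2
  3 to go: {0,3,4} 3  {1,2,3} 1  {2,3,4} 3
  if 0:b drops first: 4 orders
  if 1:f drops first: 6 orders
heap linearizations: 10

10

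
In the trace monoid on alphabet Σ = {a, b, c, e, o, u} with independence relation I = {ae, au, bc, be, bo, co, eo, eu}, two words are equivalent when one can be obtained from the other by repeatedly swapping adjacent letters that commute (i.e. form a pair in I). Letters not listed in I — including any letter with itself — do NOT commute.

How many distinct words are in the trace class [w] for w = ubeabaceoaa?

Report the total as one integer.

#0=u has no predecessor
#1=b depends on [0:u]
#2=e has no predecessor
#3=a depends on [1:b]
#4=b depends on [3:a]
#5=a depends on [4:b]
#6=c depends on [2:e, 5:a]
#7=e depends on [6:c]
#8=o depends on [5:a]
#9=a depends on [6:c, 8:o]
#10=a depends on [9:a]
sources: [0:u, 2:e]
N(rest) = Σ N(rest − s) over sources s of rest; N(one piece) = 1:
  size 1 → [7]=1  [10]=1
  size 2 → [7,10]=2  [9,10]=1
  size 3 → [7,9,10]=3  [8,9,10]=1
  size 4 → [6,7,9,10]=3  [7,8,9,10]=4
  size 5 → [2,6,7,9,10]=3  [6,7,8,9,10]=7
  size 6 → [2,6,7,8,9,10]=10  [5,6,7,8,9,10]=7
  size 7 → [2,5,6,7,8,9,10]=17  [4,5,6,7,8,9,10]=7
  size 8 → [2,4,5,6,7,8,9,10]=24  [3,4,5,6,7,8,9,10]=7
  size 9 → [1,3,4,5,6,7,8,9,10]=7  [2,3,4,5,6,7,8,9,10]=31
  first=0(u) contributes 38
  first=2(e) contributes 7
|[w]| = 45

45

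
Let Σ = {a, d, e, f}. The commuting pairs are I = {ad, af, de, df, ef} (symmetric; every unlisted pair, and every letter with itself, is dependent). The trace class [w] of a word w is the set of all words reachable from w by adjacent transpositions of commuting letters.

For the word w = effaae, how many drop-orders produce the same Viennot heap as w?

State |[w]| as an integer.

#0=e has no predecessor
#1=f has no predecessor
#2=f depends on [1:f]
#3=a depends on [0:e]
#4=a depends on [3:a]
#5=e depends on [4:a]
sources: [0:e, 1:f]
N(rest) = Σ N(rest − s) over sources s of rest; N(one piece) = 1:
  size 1 → [2]=1  [5]=1
  size 2 → [1,2]=1  [2,5]=2  [4,5]=1
  size 3 → [1,2,5]=3  [2,4,5]=3  [3,4,5]=1
  size 4 → [0,3,4,5]=1  [1,2,4,5]=6  [2,3,4,5]=4
  first=0(e) contributes 10
  first=1(f) contributes 5
|[w]| = 15

15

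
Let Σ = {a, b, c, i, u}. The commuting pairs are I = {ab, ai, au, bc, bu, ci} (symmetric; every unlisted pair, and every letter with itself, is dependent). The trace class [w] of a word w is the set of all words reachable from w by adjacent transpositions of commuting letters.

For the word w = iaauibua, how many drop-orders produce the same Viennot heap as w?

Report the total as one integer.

piece 0:i — minimal
piece 1:a — minimal
piece 2:a rests on {1:a}
piece 3:u rests on {0:i}
piece 4:i rests on {3:u}
piece 5:b rests on {4:i}
piece 6:u rests on {4:i}
piece 7:a rests on {2:a}
minimal pieces: {0:i, 1:a}
ways to finish when only these pieces remain (= sum over removing one remaining piece with nothing left below it):
  1 left: {5}→1  {6}→1  {7}→1
  2 left: {2,7}→1  {5,6}→2  {5,7}→2  {6,7}→2
  3 left: {1,2,7}→1  {2,5,7}→3  {2,6,7}→3  {4,5,6}→2  {5,6,7}→6
  4 left: {1,2,5,7}→4  {1,2,6,7}→4  {2,5,6,7}→12  {3,4,5,6}→2  {4,5,6,7}→8
  5 left: {0,3,4,5,6}→2  {1,2,5,6,7}→20  {2,4,5,6,7}→20  {3,4,5,6,7}→10
  6 left: {0,3,4,5,6,7}→12  {1,2,4,5,6,7}→40  {2,3,4,5,6,7}→30
  placing 0:i first → 70 extensions
  placing 1:a first → 42 extensions
total linear extensions = 112

112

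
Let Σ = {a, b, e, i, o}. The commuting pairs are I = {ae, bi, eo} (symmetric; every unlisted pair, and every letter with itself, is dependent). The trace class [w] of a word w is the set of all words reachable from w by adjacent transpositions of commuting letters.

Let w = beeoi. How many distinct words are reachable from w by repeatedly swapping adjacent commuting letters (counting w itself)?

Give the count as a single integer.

3

#0=b has no predecessor
#1=e depends on [0:b]
#2=e depends on [1:e]
#3=o depends on [0:b]
#4=i depends on [2:e, 3:o]
sources: [0:b]
N(rest) = Σ N(rest − s) over sources s of rest; N(one piece) = 1:
  size 1 → [4]=1
  size 2 → [2,4]=1  [3,4]=1
  size 3 → [1,2,4]=1  [2,3,4]=2
  first=0(b) contributes 3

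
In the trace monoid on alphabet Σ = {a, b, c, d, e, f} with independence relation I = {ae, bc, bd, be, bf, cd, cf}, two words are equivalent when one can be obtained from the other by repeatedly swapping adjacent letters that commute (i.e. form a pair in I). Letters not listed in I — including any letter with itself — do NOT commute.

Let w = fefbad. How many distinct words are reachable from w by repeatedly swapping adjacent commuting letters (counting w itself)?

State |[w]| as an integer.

#0=f has no predecessor
#1=e depends on [0:f]
#2=f depends on [1:e]
#3=b has no predecessor
#4=a depends on [2:f, 3:b]
#5=d depends on [4:a]
sources: [0:f, 3:b]
N(rest) = Σ N(rest − s) over sources s of rest; N(one piece) = 1:
  size 1 → [5]=1
  size 2 → [4,5]=1
  size 3 → [2,4,5]=1  [3,4,5]=1
  size 4 → [1,2,4,5]=1  [2,3,4,5]=2
  first=0(f) contributes 3
  first=3(b) contributes 1
|[w]| = 4

4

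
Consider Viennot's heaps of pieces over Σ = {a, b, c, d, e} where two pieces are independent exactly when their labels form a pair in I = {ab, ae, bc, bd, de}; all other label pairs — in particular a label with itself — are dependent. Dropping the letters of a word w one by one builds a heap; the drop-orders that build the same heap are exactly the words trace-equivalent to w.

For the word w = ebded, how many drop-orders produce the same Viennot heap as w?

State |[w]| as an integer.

10

0(e) covers ∅
1(b) covers 0:e
2(d) covers ∅
3(e) covers 1:b
4(d) covers 2:d
floor of heap: 0:e, 2:d
completions by unplaced set U, small U first (add the entries for U minus each lowest piece of U):
  |U|=1: {3}:1  {4}:1
  |U|=2: {1,3}:1  {2,4}:1  {3,4}:2
  |U|=3: {0,1,3}:1  {1,3,4}:3  {2,3,4}:3
  start at 0(e): 6
  start at 2(d): 4
sum over floor = 10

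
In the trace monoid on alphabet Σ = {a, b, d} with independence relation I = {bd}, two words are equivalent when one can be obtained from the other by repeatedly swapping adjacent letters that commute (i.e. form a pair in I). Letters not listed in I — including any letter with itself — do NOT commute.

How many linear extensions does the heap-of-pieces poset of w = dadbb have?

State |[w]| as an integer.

3

0(d) covers ∅
1(a) covers 0:d
2(d) covers 1:a
3(b) covers 1:a
4(b) covers 3:b
floor of heap: 0:d
completions by unplaced set U, small U first (add the entries for U minus each lowest piece of U):
  |U|=1: {2}:1  {4}:1
  |U|=2: {2,4}:2  {3,4}:1
  |U|=3: {2,3,4}:3
  start at 0(d): 3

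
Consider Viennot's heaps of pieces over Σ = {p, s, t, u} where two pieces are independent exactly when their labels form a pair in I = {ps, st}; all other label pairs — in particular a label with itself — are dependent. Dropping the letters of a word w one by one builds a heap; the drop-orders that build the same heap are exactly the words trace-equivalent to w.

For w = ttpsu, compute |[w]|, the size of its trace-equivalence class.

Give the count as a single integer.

4

0(t) covers ∅
1(t) covers 0:t
2(p) covers 1:t
3(s) covers ∅
4(u) covers 2:p, 3:s
floor of heap: 0:t, 3:s
completions by unplaced set U, small U first (add the entries for U minus each lowest piece of U):
  |U|=1: {4}:1
  |U|=2: {2,4}:1  {3,4}:1
  |U|=3: {1,2,4}:1  {2,3,4}:2
  start at 0(t): 3
  start at 3(s): 1
sum over floor = 4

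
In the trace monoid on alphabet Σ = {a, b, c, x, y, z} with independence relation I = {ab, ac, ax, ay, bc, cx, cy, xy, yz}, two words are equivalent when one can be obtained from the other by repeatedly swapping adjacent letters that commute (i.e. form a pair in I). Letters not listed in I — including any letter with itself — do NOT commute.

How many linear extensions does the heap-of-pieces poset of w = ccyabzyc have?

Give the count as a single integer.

120

piece 0:c — minimal
piece 1:c rests on {0:c}
piece 2:y — minimal
piece 3:a — minimal
piece 4:b rests on {2:y}
piece 5:z rests on {1:c, 3:a, 4:b}
piece 6:y rests on {4:b}
piece 7:c rests on {5:z}
minimal pieces: {0:c, 2:y, 3:a}
ways to finish when only these pieces remain (= sum over removing one remaining piece with nothing left below it):
  1 left: {6}→1  {7}→1
  2 left: {5,7}→1  {6,7}→2
  3 left: {1,5,7}→1  {3,5,7}→1  {5,6,7}→3
  4 left: {0,1,5,7}→1  {1,3,5,7}→2  {1,5,6,7}→4  {3,5,6,7}→4  {4,5,6,7}→3
  5 left: {0,1,3,5,7}→3  {0,1,5,6,7}→5  {1,3,5,6,7}→10  {1,4,5,6,7}→7  {2,4,5,6,7}→3  {3,4,5,6,7}→7
  6 left: {0,1,3,5,6,7}→18  {0,1,4,5,6,7}→12  {1,2,4,5,6,7}→10  {1,3,4,5,6,7}→24  {2,3,4,5,6,7}→10
  placing 0:c first → 44 extensions
  placing 2:y first → 54 extensions
  placing 3:a first → 22 extensions
total linear extensions = 120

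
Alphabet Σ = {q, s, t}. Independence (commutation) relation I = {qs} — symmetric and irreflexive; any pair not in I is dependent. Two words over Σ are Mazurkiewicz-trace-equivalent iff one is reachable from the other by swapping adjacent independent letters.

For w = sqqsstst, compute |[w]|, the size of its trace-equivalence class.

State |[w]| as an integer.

drop 0:s onto floor
drop 1:q onto floor
drop 2:q onto {1:q}
drop 3:s onto {0:s}
drop 4:s onto {3:s}
drop 5:t onto {2:q, 4:s}
drop 6:s onto {5:t}
drop 7:t onto {6:s}
ground layer = {0:s, 1:q}
drop-orders for the pieces not yet dropped (sum over which currently-grounded one goes next):
  1 to go: {7} 1
  2 to go: {6,7} 1
  3 to go: {5,6,7} 1
  4 to go: {2,5,6,7} 1  {4,5,6,7} 1
  5 to go: {1,2,5,6,7} 1  {2,4,5,6,7} 2  {3,4,5,6,7} 1
  6 to go: {0,3,4,5,6,7} 1  {1,2,4,5,6,7} 3  {2,3,4,5,6,7} 3
  if 0:s drops first: 6 orders
  if 1:q drops first: 4 orders
heap linearizations: 10

10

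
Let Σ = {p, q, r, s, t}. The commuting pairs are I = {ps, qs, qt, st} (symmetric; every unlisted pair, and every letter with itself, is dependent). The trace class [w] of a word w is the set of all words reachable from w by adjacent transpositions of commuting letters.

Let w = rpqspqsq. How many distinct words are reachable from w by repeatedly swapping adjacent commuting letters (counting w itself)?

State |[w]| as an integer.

drop 0:r onto floor
drop 1:p onto {0:r}
drop 2:q onto {1:p}
drop 3:s onto {0:r}
drop 4:p onto {2:q}
drop 5:q onto {4:p}
drop 6:s onto {3:s}
drop 7:q onto {5:q}
ground layer = {0:r}
drop-orders for the pieces not yet dropped (sum over which currently-grounded one goes next):
  1 to go: {6} 1  {7} 1
  2 to go: {3,6} 1  {5,7} 1  {6,7} 2
  3 to go: {3,6,7} 3  {4,5,7} 1  {5,6,7} 3
  4 to go: {2,4,5,7} 1  {3,5,6,7} 6  {4,5,6,7} 4
  5 to go: {1,2,4,5,7} 1  {2,4,5,6,7} 5  {3,4,5,6,7} 10
  6 to go: {1,2,4,5,6,7} 6  {2,3,4,5,6,7} 15
  if 0:r drops first: 21 orders

21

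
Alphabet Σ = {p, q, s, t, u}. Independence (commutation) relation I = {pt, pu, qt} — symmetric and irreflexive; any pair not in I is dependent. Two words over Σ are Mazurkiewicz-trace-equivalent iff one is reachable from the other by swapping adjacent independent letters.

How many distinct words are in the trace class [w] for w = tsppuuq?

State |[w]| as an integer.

6

0(t) covers ∅
1(s) covers 0:t
2(p) covers 1:s
3(p) covers 2:p
4(u) covers 1:s
5(u) covers 4:u
6(q) covers 3:p, 5:u
floor of heap: 0:t
completions by unplaced set U, small U first (add the entries for U minus each lowest piece of U):
  |U|=1: {6}:1
  |U|=2: {3,6}:1  {5,6}:1
  |U|=3: {2,3,6}:1  {3,5,6}:2  {4,5,6}:1
  |U|=4: {2,3,5,6}:3  {3,4,5,6}:3
  |U|=5: {2,3,4,5,6}:6
  start at 0(t): 6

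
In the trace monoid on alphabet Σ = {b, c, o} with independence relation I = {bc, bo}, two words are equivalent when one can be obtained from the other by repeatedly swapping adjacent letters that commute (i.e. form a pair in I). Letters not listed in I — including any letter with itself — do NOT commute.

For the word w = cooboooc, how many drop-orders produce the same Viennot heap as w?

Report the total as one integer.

8

#0=c has no predecessor
#1=o depends on [0:c]
#2=o depends on [1:o]
#3=b has no predecessor
#4=o depends on [2:o]
#5=o depends on [4:o]
#6=o depends on [5:o]
#7=c depends on [6:o]
sources: [0:c, 3:b]
N(rest) = Σ N(rest − s) over sources s of rest; N(one piece) = 1:
  size 1 → [3]=1  [7]=1
  size 2 → [3,7]=2  [6,7]=1
  size 3 → [3,6,7]=3  [5,6,7]=1
  size 4 → [3,5,6,7]=4  [4,5,6,7]=1
  size 5 → [2,4,5,6,7]=1  [3,4,5,6,7]=5
  size 6 → [1,2,4,5,6,7]=1  [2,3,4,5,6,7]=6
  first=0(c) contributes 7
  first=3(b) contributes 1
|[w]| = 8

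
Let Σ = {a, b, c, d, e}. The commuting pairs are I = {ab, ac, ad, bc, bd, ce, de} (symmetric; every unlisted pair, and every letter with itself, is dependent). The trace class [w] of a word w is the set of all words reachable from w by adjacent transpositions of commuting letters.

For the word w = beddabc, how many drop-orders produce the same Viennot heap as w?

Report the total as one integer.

#0=b has no predecessor
#1=e depends on [0:b]
#2=d has no predecessor
#3=d depends on [2:d]
#4=a depends on [1:e]
#5=b depends on [1:e]
#6=c depends on [3:d]
sources: [0:b, 2:d]
N(rest) = Σ N(rest − s) over sources s of rest; N(one piece) = 1:
  size 1 → [4]=1  [5]=1  [6]=1
  size 2 → [3,6]=1  [4,5]=2  [4,6]=2  [5,6]=2
  size 3 → [1,4,5]=2  [2,3,6]=1  [3,4,6]=3  [3,5,6]=3  [4,5,6]=6
  size 4 → [0,1,4,5]=2  [1,4,5,6]=8  [2,3,4,6]=4  [2,3,5,6]=4  [3,4,5,6]=12
  size 5 → [0,1,4,5,6]=10  [1,3,4,5,6]=20  [2,3,4,5,6]=20
  first=0(b) contributes 40
  first=2(d) contributes 30
|[w]| = 70

70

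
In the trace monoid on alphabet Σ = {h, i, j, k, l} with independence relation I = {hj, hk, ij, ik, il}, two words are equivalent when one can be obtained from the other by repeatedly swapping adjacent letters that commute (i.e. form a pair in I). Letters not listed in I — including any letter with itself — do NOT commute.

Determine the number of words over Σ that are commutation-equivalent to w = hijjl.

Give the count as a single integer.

piece 0:h — minimal
piece 1:i rests on {0:h}
piece 2:j — minimal
piece 3:j rests on {2:j}
piece 4:l rests on {0:h, 3:j}
minimal pieces: {0:h, 2:j}
ways to finish when only these pieces remain (= sum over removing one remaining piece with nothing left below it):
  1 left: {1}→1  {4}→1
  2 left: {1,4}→2  {3,4}→1
  3 left: {0,1,4}→2  {1,3,4}→3  {2,3,4}→1
  placing 0:h first → 4 extensions
  placing 2:j first → 5 extensions
total linear extensions = 9

9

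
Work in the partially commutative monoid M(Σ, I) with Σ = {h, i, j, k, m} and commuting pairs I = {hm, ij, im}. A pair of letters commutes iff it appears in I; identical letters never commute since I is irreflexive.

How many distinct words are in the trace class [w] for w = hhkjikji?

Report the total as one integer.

4

piece 0:h — minimal
piece 1:h rests on {0:h}
piece 2:k rests on {1:h}
piece 3:j rests on {2:k}
piece 4:i rests on {2:k}
piece 5:k rests on {3:j, 4:i}
piece 6:j rests on {5:k}
piece 7:i rests on {5:k}
minimal pieces: {0:h}
ways to finish when only these pieces remain (= sum over removing one remaining piece with nothing left below it):
  1 left: {6}→1  {7}→1
  2 left: {6,7}→2
  3 left: {5,6,7}→2
  4 left: {3,5,6,7}→2  {4,5,6,7}→2
  5 left: {3,4,5,6,7}→4
  6 left: {2,3,4,5,6,7}→4
  placing 0:h first → 4 extensions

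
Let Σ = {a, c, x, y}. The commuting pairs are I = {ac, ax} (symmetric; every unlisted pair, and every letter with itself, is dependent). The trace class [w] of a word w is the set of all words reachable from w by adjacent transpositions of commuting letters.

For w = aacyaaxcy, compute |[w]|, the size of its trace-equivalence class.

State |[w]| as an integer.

#0=a has no predecessor
#1=a depends on [0:a]
#2=c has no predecessor
#3=y depends on [1:a, 2:c]
#4=a depends on [3:y]
#5=a depends on [4:a]
#6=x depends on [3:y]
#7=c depends on [6:x]
#8=y depends on [5:a, 7:c]
sources: [0:a, 2:c]
N(rest) = Σ N(rest − s) over sources s of rest; N(one piece) = 1:
  size 1 → [8]=1
  size 2 → [5,8]=1  [7,8]=1
  size 3 → [4,5,8]=1  [5,7,8]=2  [6,7,8]=1
  size 4 → [4,5,7,8]=3  [5,6,7,8]=3
  size 5 → [4,5,6,7,8]=6
  size 6 → [3,4,5,6,7,8]=6
  size 7 → [1,3,4,5,6,7,8]=6  [2,3,4,5,6,7,8]=6
  first=0(a) contributes 12
  first=2(c) contributes 6
|[w]| = 18

18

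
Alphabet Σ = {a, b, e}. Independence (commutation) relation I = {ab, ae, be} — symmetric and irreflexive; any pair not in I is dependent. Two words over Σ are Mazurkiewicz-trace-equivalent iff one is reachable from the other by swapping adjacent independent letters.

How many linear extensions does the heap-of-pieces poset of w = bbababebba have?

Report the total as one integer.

840

piece 0:b — minimal
piece 1:b rests on {0:b}
piece 2:a — minimal
piece 3:b rests on {1:b}
piece 4:a rests on {2:a}
piece 5:b rests on {3:b}
piece 6:e — minimal
piece 7:b rests on {5:b}
piece 8:b rests on {7:b}
piece 9:a rests on {4:a}
minimal pieces: {0:b, 2:a, 6:e}
ways to finish when only these pieces remain (= sum over removing one remaining piece with nothing left below it):
  1 left: {6}→1  {8}→1  {9}→1
  2 left: {4,9}→1  {6,8}→2  {6,9}→2  {7,8}→1  {8,9}→2
  3 left: {2,4,9}→1  {4,6,9}→3  {4,8,9}→3  {5,7,8}→1  {6,7,8}→3  {6,8,9}→6  {7,8,9}→3
  4 left: {2,4,6,9}→4  {2,4,8,9}→4  {3,5,7,8}→1  {4,6,8,9}→12  {4,7,8,9}→6  {5,6,7,8}→4  {5,7,8,9}→4  {6,7,8,9}→12
  5 left: {1,3,5,7,8}→1  {2,4,6,8,9}→20  {2,4,7,8,9}→10  {3,5,6,7,8}→5  {3,5,7,8,9}→5  {4,5,7,8,9}→10  {4,6,7,8,9}→30  {5,6,7,8,9}→20
  6 left: {0,1,3,5,7,8}→1  {1,3,5,6,7,8}→6  {1,3,5,7,8,9}→6  {2,4,5,7,8,9}→20  {2,4,6,7,8,9}→60  {3,4,5,7,8,9}→15  {3,5,6,7,8,9}→30  {4,5,6,7,8,9}→60
  7 left: {0,1,3,5,6,7,8}→7  {0,1,3,5,7,8,9}→7  {1,3,4,5,7,8,9}→21  {1,3,5,6,7,8,9}→42  {2,3,4,5,7,8,9}→35  {2,4,5,6,7,8,9}→140  {3,4,5,6,7,8,9}→105
  8 left: {0,1,3,4,5,7,8,9}→28  {0,1,3,5,6,7,8,9}→56  {1,2,3,4,5,7,8,9}→56  {1,3,4,5,6,7,8,9}→168  {2,3,4,5,6,7,8,9}→280
  placing 0:b first → 504 extensions
  placing 2:a first → 252 extensions
  placing 6:e first → 84 extensions
total linear extensions = 840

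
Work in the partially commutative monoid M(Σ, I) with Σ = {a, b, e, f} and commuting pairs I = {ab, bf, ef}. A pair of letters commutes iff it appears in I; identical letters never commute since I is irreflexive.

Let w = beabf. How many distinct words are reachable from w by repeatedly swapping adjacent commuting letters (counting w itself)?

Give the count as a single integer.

#0=b has no predecessor
#1=e depends on [0:b]
#2=a depends on [1:e]
#3=b depends on [1:e]
#4=f depends on [2:a]
sources: [0:b]
N(rest) = Σ N(rest − s) over sources s of rest; N(one piece) = 1:
  size 1 → [3]=1  [4]=1
  size 2 → [2,4]=1  [3,4]=2
  size 3 → [2,3,4]=3
  first=0(b) contributes 3

3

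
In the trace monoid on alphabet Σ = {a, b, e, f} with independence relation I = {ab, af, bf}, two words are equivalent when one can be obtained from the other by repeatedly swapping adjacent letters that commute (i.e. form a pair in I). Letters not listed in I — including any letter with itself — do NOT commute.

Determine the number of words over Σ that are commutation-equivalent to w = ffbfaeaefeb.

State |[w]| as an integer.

20

#0=f has no predecessor
#1=f depends on [0:f]
#2=b has no predecessor
#3=f depends on [1:f]
#4=a has no predecessor
#5=e depends on [2:b, 3:f, 4:a]
#6=a depends on [5:e]
#7=e depends on [6:a]
#8=f depends on [7:e]
#9=e depends on [8:f]
#10=b depends on [9:e]
sources: [0:f, 2:b, 4:a]
N(rest) = Σ N(rest − s) over sources s of rest; N(one piece) = 1:
  size 1 → [10]=1
  size 2 → [9,10]=1
  size 3 → [8,9,10]=1
  size 4 → [7,8,9,10]=1
  size 5 → [6,7,8,9,10]=1
  size 6 → [5,6,7,8,9,10]=1
  size 7 → [2,5,6,7,8,9,10]=1  [3,5,6,7,8,9,10]=1  [4,5,6,7,8,9,10]=1
  size 8 → [1,3,5,6,7,8,9,10]=1  [2,3,5,6,7,8,9,10]=2  [2,4,5,6,7,8,9,10]=2  [3,4,5,6,7,8,9,10]=2
  size 9 → [0,1,3,5,6,7,8,9,10]=1  [1,2,3,5,6,7,8,9,10]=3  [1,3,4,5,6,7,8,9,10]=3  [2,3,4,5,6,7,8,9,10]=6
  first=0(f) contributes 12
  first=2(b) contributes 4
  first=4(a) contributes 4
|[w]| = 20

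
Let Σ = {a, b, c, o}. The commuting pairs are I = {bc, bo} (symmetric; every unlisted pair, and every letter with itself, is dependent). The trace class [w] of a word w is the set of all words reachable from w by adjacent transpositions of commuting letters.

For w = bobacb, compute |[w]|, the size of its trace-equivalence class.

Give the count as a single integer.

drop 0:b onto floor
drop 1:o onto floor
drop 2:b onto {0:b}
drop 3:a onto {1:o, 2:b}
drop 4:c onto {3:a}
drop 5:b onto {3:a}
ground layer = {0:b, 1:o}
drop-orders for the pieces not yet dropped (sum over which currently-grounded one goes next):
  1 to go: {4} 1  {5} 1
  2 to go: {4,5} 2
  3 to go: {3,4,5} 2
  4 to go: {1,3,4,5} 2  {2,3,4,5} 2
  if 0:b drops first: 4 orders
  if 1:o drops first: 2 orders
heap linearizations: 6

6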